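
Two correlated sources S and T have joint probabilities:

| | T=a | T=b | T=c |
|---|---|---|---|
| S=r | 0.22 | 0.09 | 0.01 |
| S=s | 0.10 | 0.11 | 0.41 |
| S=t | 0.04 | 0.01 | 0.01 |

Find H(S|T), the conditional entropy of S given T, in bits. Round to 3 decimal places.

0.861 bits

Chain rule: H(S|T) = H(S,T) − H(T).
Marginals: p(S) = (0.3200, 0.6200, 0.0600), p(T) = (0.3600, 0.2100, 0.4300).
H(S,T) = 2.3882 bits; H(T) = 1.5270 bits.
H(S|T) = 2.3882 − 1.5270 = 0.861 bits.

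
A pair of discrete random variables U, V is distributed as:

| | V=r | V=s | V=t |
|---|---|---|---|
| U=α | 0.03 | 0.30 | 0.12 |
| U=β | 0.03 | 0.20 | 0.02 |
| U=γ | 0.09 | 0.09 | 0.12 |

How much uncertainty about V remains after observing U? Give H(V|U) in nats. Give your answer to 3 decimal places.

0.847 nats

Chain rule: H(V|U) = H(U,V) − H(U).
Marginals: p(U) = (0.4500, 0.2500, 0.3000), p(V) = (0.1500, 0.5900, 0.2600).
H(U,V) = 1.9140 nats; H(U) = 1.0671 nats.
H(V|U) = 1.9140 − 1.0671 = 0.847 nats.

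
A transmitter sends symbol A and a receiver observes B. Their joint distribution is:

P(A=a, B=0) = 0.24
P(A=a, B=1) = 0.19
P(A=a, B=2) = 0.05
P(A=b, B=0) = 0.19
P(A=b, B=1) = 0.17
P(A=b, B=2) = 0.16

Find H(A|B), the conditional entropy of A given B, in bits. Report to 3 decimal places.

0.951 bits

Chain rule: H(A|B) = H(A,B) − H(B).
Marginals: p(A) = (0.4800, 0.5200), p(B) = (0.4300, 0.3600, 0.2100).
H(A,B) = 2.4783 bits; H(B) = 1.5270 bits.
H(A|B) = 2.4783 − 1.5270 = 0.951 bits.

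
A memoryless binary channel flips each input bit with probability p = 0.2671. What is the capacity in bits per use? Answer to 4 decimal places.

0.1627 bits

Binary symmetric channel: C = 1 − h₂(ε) where h₂ is the binary entropy function.
h₂(0.2671) = −0.2671·log₂0.2671 − 0.7329·log₂0.7329 = 0.8373.
C = 1 − 0.8373 = 0.1627 bits per channel use.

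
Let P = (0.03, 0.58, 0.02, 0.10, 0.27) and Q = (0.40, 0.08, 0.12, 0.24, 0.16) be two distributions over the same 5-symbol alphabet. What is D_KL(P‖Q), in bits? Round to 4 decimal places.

1.5713 bits

D(P‖Q) = Σ p·log₂(p/q).
  0.03·log₂(0.03/0.40) = -0.11211
  0.58·log₂(0.58/0.08) = 1.65763
  0.02·log₂(0.02/0.12) = -0.05170
  0.10·log₂(0.10/0.24) = -0.12630
  0.27·log₂(0.27/0.16) = 0.20382
D(P‖Q) = 1.5713 bits.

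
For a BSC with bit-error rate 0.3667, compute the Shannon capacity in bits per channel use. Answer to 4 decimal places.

0.0519 bits

Binary symmetric channel: C = 1 − h₂(ε) where h₂ is the binary entropy function.
h₂(0.3667) = −0.3667·log₂0.3667 − 0.6333·log₂0.6333 = 0.9481.
C = 1 − 0.9481 = 0.0519 bits per channel use.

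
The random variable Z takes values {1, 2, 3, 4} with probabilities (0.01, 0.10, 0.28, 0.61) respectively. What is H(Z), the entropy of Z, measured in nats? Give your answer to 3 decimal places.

H(Z) = −Σ p·ln p.
  −(0.01)·ln(0.01) = 0.0461
  −(0.10)·ln(0.10) = 0.2303
  −(0.28)·ln(0.28) = 0.3564
  −(0.61)·ln(0.61) = 0.3015
Sum: 0.0461 + 0.2303 + 0.3564 + 0.3015 = 0.934 nats.

0.934 nats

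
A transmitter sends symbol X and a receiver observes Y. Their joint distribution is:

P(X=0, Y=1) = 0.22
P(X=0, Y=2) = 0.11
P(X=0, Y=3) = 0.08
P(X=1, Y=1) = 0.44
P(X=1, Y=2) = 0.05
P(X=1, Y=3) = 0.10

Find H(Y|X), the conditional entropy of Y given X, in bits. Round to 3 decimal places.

1.215 bits

Chain rule: H(Y|X) = H(X,Y) − H(X).
Marginals: p(X) = (0.4100, 0.5900), p(Y) = (0.6600, 0.1600, 0.1800).
H(X,Y) = 2.1918 bits; H(X) = 0.9765 bits.
H(Y|X) = 2.1918 − 0.9765 = 1.215 bits.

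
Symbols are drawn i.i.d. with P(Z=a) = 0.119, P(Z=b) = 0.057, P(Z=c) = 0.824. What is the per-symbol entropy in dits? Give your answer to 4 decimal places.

H(Z) = −Σ p·log₁₀ p.
  −(0.119)·log₁₀(0.119) = 0.11001
  −(0.057)·log₁₀(0.057) = 0.07092
  −(0.824)·log₁₀(0.824) = 0.06928
Sum: 0.11001 + 0.07092 + 0.06928 = 0.2502 dits.

0.2502 dits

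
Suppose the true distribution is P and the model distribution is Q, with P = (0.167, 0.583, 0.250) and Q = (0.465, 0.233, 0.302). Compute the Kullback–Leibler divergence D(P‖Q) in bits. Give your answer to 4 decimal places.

D(P‖Q) = Σ p·log₂(p/q).
  0.167·log₂(0.167/0.465) = -0.24672
  0.583·log₂(0.583/0.233) = 0.77141
  0.250·log₂(0.250/0.302) = -0.06816
D(P‖Q) = 0.4565 bits.

0.4565 bits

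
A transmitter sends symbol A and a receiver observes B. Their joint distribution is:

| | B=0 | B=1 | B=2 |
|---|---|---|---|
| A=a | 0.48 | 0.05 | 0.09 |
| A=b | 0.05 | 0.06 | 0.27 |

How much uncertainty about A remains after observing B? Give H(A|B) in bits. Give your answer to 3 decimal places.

Marginals: p(A) = (0.6200, 0.3800), p(B) = (0.5300, 0.1100, 0.3600).
H(A|B) = Σ p(B) · H(A|B=·).
  B=0: p=0.5300, H(A|B=0) = 0.4508
  B=1: p=0.1100, H(A|B=1) = 0.9940
  B=2: p=0.3600, H(A|B=2) = 0.8113
Weighted sum = 0.640 bits.

0.640 bits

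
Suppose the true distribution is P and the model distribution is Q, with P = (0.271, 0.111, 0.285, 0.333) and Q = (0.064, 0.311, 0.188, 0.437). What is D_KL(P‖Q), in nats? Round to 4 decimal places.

D(P‖Q) = Σ p·ln(p/q).
  0.271·ln(0.271/0.064) = 0.39112
  0.111·ln(0.111/0.311) = -0.11436
  0.285·ln(0.285/0.188) = 0.11857
  0.333·ln(0.333/0.437) = -0.09051
D(P‖Q) = 0.3048 nats.

0.3048 nats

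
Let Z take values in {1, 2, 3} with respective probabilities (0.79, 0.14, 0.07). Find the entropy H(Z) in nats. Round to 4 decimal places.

H(Z) = −Σ p·ln p.
  −(0.79)·ln(0.79) = 0.18622
  −(0.14)·ln(0.14) = 0.27526
  −(0.07)·ln(0.07) = 0.18615
Sum: 0.18622 + 0.27526 + 0.18615 = 0.6476 nats.

0.6476 nats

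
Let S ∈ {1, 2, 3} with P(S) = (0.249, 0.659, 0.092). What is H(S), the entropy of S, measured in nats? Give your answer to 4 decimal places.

H(S) = −Σ p·ln p.
  −(0.249)·ln(0.249) = 0.34619
  −(0.659)·ln(0.659) = 0.27482
  −(0.092)·ln(0.092) = 0.21951
Sum: 0.34619 + 0.27482 + 0.21951 = 0.8405 nats.

0.8405 nats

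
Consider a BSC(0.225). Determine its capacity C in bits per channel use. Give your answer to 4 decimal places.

0.2308 bits

Binary symmetric channel: C = 1 − h₂(ε) where h₂ is the binary entropy function.
h₂(0.225) = −0.225·log₂0.225 − 0.775·log₂0.775 = 0.7692.
C = 1 − 0.7692 = 0.2308 bits per channel use.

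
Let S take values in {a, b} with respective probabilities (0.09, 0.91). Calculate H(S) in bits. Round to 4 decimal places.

0.4365 bits

H(S) = −Σ p·log₂ p.
  −(0.09)·log₂(0.09) = 0.31265
  −(0.91)·log₂(0.91) = 0.12382
Sum: 0.31265 + 0.12382 = 0.4365 bits.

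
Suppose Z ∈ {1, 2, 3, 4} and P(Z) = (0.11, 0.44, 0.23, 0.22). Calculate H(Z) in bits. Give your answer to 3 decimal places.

1.840 bits

H(Z) = −Σ p·log₂ p.
  −(0.11)·log₂(0.11) = 0.3503
  −(0.44)·log₂(0.44) = 0.5211
  −(0.23)·log₂(0.23) = 0.4877
  −(0.22)·log₂(0.22) = 0.4806
Sum: 0.3503 + 0.5211 + 0.4877 + 0.4806 = 1.840 bits.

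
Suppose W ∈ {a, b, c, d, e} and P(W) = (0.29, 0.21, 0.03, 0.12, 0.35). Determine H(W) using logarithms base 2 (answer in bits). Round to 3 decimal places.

H(W) = −Σ p·log₂ p.
  −(0.29)·log₂(0.29) = 0.5179
  −(0.21)·log₂(0.21) = 0.4728
  −(0.03)·log₂(0.03) = 0.1518
  −(0.12)·log₂(0.12) = 0.3671
  −(0.35)·log₂(0.35) = 0.5301
Sum: 0.5179 + 0.4728 + 0.1518 + 0.3671 + 0.5301 = 2.040 bits.

2.040 bits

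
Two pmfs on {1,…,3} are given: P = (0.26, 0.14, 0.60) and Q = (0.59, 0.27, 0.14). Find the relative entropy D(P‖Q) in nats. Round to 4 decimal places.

D(P‖Q) = Σ p·ln(p/q).
  0.26·ln(0.26/0.59) = -0.21305
  0.14·ln(0.14/0.27) = -0.09195
  0.60·ln(0.60/0.14) = 0.87317
D(P‖Q) = 0.5682 nats.

0.5682 nats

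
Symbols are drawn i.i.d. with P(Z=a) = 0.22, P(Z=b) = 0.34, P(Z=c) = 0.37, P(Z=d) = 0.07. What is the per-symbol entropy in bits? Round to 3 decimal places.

1.809 bits

H(Z) = −Σ p·log₂ p.
  −(0.22)·log₂(0.22) = 0.4806
  −(0.34)·log₂(0.34) = 0.5292
  −(0.37)·log₂(0.37) = 0.5307
  −(0.07)·log₂(0.07) = 0.2686
Sum: 0.4806 + 0.5292 + 0.5307 + 0.2686 = 1.809 bits.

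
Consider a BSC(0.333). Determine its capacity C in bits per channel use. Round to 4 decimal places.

0.0820 bits

Binary symmetric channel: C = 1 − h₂(ε) where h₂ is the binary entropy function.
h₂(0.333) = −0.333·log₂0.333 − 0.667·log₂0.667 = 0.9180.
C = 1 − 0.9180 = 0.0820 bits per channel use.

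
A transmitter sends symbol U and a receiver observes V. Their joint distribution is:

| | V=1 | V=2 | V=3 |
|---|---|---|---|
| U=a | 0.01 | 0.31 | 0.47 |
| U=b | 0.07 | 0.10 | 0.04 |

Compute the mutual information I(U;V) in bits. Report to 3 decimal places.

0.167 bits

Marginals: p(U) = (0.7900, 0.2100), p(V) = (0.0800, 0.4100, 0.5100).
I(U;V) = Σ p(x,y)·log₂[p(x,y)/(p(x)p(y))].
  (a,1): 0.01·log₂(0.1582) = -0.0266
  (a,2): 0.31·log₂(0.9571) = -0.0196
  (a,3): 0.47·log₂(1.1665) = 0.1045
  (b,1): 0.07·log₂(4.1667) = 0.1441
  (b,2): 0.10·log₂(1.1614) = 0.0216
  (b,3): 0.04·log₂(0.3735) = -0.0568
Sum = 0.167 bits.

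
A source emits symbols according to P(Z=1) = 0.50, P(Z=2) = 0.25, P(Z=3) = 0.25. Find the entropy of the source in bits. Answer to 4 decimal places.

H(Z) = −Σ p·log₂ p.
  −(0.50)·log₂(0.50) = 0.50000
  −(0.25)·log₂(0.25) = 0.50000
  −(0.25)·log₂(0.25) = 0.50000
Sum: 0.50000 + 0.50000 + 0.50000 = 1.5000 bits.

1.5000 bits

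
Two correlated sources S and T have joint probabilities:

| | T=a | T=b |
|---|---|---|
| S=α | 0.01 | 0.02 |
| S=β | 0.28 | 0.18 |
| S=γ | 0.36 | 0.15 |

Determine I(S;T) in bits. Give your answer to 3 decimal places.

Marginals: p(S) = (0.0300, 0.4600, 0.5100), p(T) = (0.6500, 0.3500).
I(S;T) = H(S) + H(T) − H(S,T).
H(S) = 1.1625, H(T) = 0.9341, H(S,T) = 2.0800.
I(S;T) = 1.1625 + 0.9341 − 2.0800 = 0.017 bits.

0.017 bits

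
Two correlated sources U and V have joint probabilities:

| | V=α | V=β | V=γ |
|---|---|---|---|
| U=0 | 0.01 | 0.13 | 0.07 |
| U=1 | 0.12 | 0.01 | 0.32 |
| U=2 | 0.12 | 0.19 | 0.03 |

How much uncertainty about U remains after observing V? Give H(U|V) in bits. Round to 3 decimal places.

Marginals: p(U) = (0.2100, 0.4500, 0.3400), p(V) = (0.2500, 0.3300, 0.4200).
H(U|V) = Σ p(V) · H(U|V=·).
  V=α: p=0.2500, H(U|V=α) = 1.2023
  V=β: p=0.3300, H(U|V=β) = 1.1409
  V=γ: p=0.4200, H(U|V=γ) = 1.0017
Weighted sum = 1.098 bits.

1.098 bits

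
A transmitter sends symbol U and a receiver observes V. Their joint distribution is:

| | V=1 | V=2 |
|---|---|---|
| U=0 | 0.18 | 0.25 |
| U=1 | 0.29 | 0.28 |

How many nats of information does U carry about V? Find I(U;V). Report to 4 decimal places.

0.0040 nats

Marginals: p(U) = (0.4300, 0.5700), p(V) = (0.4700, 0.5300).
I(U;V) = Σ p(x,y)·ln[p(x,y)/(p(x)p(y))].
  (0,1): 0.18·ln(0.8906) = -0.02085
  (0,2): 0.25·ln(1.0970) = 0.02314
  (1,1): 0.29·ln(1.0825) = 0.02299
  (1,2): 0.28·ln(0.9268) = -0.02127
Sum = 0.0040 nats.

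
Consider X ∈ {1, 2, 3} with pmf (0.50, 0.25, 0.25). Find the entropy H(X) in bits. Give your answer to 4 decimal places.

H(X) = −Σ p·log₂ p.
  −(0.50)·log₂(0.50) = 0.50000
  −(0.25)·log₂(0.25) = 0.50000
  −(0.25)·log₂(0.25) = 0.50000
Sum: 0.50000 + 0.50000 + 0.50000 = 1.5000 bits.

1.5000 bits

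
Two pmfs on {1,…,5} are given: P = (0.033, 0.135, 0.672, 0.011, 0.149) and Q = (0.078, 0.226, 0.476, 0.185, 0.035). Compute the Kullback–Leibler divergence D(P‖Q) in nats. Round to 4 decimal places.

0.3186 nats

D(P‖Q) = Σ p·ln(p/q).
  0.033·ln(0.033/0.078) = -0.02839
  0.135·ln(0.135/0.226) = -0.06956
  0.672·ln(0.672/0.476) = 0.23173
  0.011·ln(0.011/0.185) = -0.03105
  0.149·ln(0.149/0.035) = 0.21584
D(P‖Q) = 0.3186 nats.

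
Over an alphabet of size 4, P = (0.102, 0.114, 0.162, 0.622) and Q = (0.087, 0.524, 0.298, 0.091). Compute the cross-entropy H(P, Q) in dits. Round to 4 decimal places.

0.8728 dits

H(P,Q) = −Σ p·log₁₀ q.
  −0.102·log₁₀(0.087) = 0.10817
  −0.114·log₁₀(0.524) = 0.03200
  −0.162·log₁₀(0.298) = 0.08518
  −0.622·log₁₀(0.091) = 0.64748
H(P,Q) = 0.8728 dits.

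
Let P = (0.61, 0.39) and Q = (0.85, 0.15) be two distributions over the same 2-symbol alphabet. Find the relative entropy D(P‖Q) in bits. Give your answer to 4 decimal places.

D(P‖Q) = Σ p·log₂(p/q).
  0.61·log₂(0.61/0.85) = -0.29198
  0.39·log₂(0.39/0.15) = 0.53762
D(P‖Q) = 0.2456 bits.

0.2456 bits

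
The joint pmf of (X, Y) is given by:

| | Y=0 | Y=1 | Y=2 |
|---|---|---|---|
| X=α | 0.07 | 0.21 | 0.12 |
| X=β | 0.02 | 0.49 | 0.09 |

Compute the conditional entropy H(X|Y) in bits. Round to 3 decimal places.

0.893 bits

Chain rule: H(X|Y) = H(X,Y) − H(Y).
Marginals: p(X) = (0.4000, 0.6000), p(Y) = (0.0900, 0.7000, 0.2100).
H(X,Y) = 2.0383 bits; H(Y) = 1.1457 bits.
H(X|Y) = 2.0383 − 1.1457 = 0.893 bits.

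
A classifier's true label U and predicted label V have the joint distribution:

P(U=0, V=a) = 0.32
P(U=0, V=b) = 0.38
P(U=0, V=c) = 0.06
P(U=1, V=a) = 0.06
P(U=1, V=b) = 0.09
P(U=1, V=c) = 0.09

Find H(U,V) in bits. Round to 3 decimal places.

2.169 bits

H(U,V) = −Σ p(x,y)·log₂ p(x,y) over all 6 cells.
  cell (0,a): −0.32·log₂0.32 = 0.5260
  cell (0,b): −0.38·log₂0.38 = 0.5305
  cell (0,c): −0.06·log₂0.06 = 0.2435
  cell (1,a): −0.06·log₂0.06 = 0.2435
  cell (1,b): −0.09·log₂0.09 = 0.3127
  cell (1,c): −0.09·log₂0.09 = 0.3127
Sum = 2.169 bits.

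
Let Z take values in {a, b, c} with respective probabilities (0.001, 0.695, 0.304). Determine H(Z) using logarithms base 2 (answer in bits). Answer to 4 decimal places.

0.8970 bits

H(Z) = −Σ p·log₂ p.
  −(0.001)·log₂(0.001) = 0.00997
  −(0.695)·log₂(0.695) = 0.36482
  −(0.304)·log₂(0.304) = 0.52223
Sum: 0.00997 + 0.36482 + 0.52223 = 0.8970 bits.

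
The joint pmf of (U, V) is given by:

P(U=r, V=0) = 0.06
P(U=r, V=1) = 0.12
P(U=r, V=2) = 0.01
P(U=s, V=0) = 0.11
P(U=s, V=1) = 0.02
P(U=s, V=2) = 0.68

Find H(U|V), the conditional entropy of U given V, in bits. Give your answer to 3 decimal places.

0.317 bits

Chain rule: H(U|V) = H(U,V) − H(V).
Marginals: p(U) = (0.1900, 0.8100), p(V) = (0.1700, 0.1400, 0.6900).
H(U,V) = 1.5186 bits; H(V) = 1.2011 bits.
H(U|V) = 1.5186 − 1.2011 = 0.317 bits.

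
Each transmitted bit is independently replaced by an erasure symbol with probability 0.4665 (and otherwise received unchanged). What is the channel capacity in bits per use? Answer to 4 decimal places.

Binary erasure channel: capacity C = 1 − ε.
C = 1 − 0.4665 = 0.5335 bits per channel use.

0.5335 bits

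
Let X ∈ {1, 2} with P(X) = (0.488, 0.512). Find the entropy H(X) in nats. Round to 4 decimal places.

0.6929 nats

H(X) = −Σ p·ln p.
  −(0.488)·ln(0.488) = 0.35011
  −(0.512)·ln(0.512) = 0.34275
Sum: 0.35011 + 0.34275 = 0.6929 nats.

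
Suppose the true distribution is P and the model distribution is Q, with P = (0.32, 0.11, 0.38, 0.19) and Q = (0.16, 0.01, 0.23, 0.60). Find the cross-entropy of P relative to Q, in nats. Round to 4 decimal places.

H(P,Q) = −Σ p·ln q.
  −0.32·ln(0.16) = 0.58643
  −0.11·ln(0.01) = 0.50657
  −0.38·ln(0.23) = 0.55848
  −0.19·ln(0.60) = 0.09706
H(P,Q) = 1.7485 nats.

1.7485 nats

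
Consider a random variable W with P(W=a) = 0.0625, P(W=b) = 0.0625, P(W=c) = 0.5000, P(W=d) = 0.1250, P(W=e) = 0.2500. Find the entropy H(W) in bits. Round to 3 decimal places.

1.875 bits

H(W) = −Σ p·log₂ p.
  −(0.0625)·log₂(0.0625) = 0.2500
  −(0.0625)·log₂(0.0625) = 0.2500
  −(0.5000)·log₂(0.5000) = 0.5000
  −(0.1250)·log₂(0.1250) = 0.3750
  −(0.2500)·log₂(0.2500) = 0.5000
Sum: 0.2500 + 0.2500 + 0.5000 + 0.3750 + 0.5000 = 1.875 bits.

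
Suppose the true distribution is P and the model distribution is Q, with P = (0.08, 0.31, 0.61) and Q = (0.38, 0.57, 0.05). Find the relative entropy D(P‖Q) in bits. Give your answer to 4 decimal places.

1.7491 bits

D(P‖Q) = Σ p·log₂(p/q).
  0.08·log₂(0.08/0.38) = -0.17983
  0.31·log₂(0.31/0.57) = -0.27240
  0.61·log₂(0.61/0.05) = 2.20137
D(P‖Q) = 1.7491 bits.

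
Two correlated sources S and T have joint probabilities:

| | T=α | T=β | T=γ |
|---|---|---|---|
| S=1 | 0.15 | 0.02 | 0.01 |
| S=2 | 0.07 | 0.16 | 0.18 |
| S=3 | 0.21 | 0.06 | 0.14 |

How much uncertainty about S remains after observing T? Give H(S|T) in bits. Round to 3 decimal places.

1.295 bits

Chain rule: H(S|T) = H(S,T) − H(T).
Marginals: p(S) = (0.1800, 0.4100, 0.4100), p(T) = (0.4300, 0.2400, 0.3300).
H(S,T) = 2.8402 bits; H(T) = 1.5455 bits.
H(S|T) = 2.8402 − 1.5455 = 1.295 bits.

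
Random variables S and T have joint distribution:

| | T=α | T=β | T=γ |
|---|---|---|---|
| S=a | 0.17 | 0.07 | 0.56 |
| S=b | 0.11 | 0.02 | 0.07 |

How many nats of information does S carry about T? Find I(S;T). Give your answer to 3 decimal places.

0.045 nats

Marginals: p(S) = (0.8000, 0.2000), p(T) = (0.2800, 0.0900, 0.6300).
I(S;T) = Σ p(x,y)·ln[p(x,y)/(p(x)p(y))].
  (a,α): 0.17·ln(0.7589) = -0.0469
  (a,β): 0.07·ln(0.9722) = -0.0020
  (a,γ): 0.56·ln(1.1111) = 0.0590
  (b,α): 0.11·ln(1.9643) = 0.0743
  (b,β): 0.02·ln(1.1111) = 0.0021
  (b,γ): 0.07·ln(0.5556) = -0.0411
Sum = 0.045 nats.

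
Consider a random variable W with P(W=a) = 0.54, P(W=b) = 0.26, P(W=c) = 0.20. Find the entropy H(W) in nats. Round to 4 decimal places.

1.0049 nats

H(W) = −Σ p·ln p.
  −(0.54)·ln(0.54) = 0.33274
  −(0.26)·ln(0.26) = 0.35024
  −(0.20)·ln(0.20) = 0.32189
Sum: 0.33274 + 0.35024 + 0.32189 = 1.0049 nats.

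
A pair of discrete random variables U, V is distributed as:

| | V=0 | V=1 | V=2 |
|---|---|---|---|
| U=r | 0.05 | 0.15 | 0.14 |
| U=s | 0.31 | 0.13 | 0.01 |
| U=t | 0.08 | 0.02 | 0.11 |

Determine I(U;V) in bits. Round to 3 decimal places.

0.317 bits

Marginals: p(U) = (0.3400, 0.4500, 0.2100), p(V) = (0.4400, 0.3000, 0.2600).
I(U;V) = Σ p(x,y)·log₂[p(x,y)/(p(x)p(y))].
  (r,0): 0.05·log₂(0.3342) = -0.0791
  (r,1): 0.15·log₂(1.4706) = 0.0835
  (r,2): 0.14·log₂(1.5837) = 0.0929
  (s,0): 0.31·log₂(1.5657) = 0.2005
  (s,1): 0.13·log₂(0.9630) = -0.0071
  (s,2): 0.01·log₂(0.0855) = -0.0355
  (t,0): 0.08·log₂(0.8658) = -0.0166
  (t,1): 0.02·log₂(0.3175) = -0.0331
  (t,2): 0.11·log₂(2.0147) = 0.1112
Sum = 0.317 bits.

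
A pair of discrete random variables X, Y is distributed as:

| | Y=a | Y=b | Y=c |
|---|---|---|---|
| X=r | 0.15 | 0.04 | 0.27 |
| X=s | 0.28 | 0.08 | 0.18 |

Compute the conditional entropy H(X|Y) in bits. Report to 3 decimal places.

0.948 bits

Marginals: p(X) = (0.4600, 0.5400), p(Y) = (0.4300, 0.1200, 0.4500).
H(X|Y) = Σ p(Y) · H(X|Y=·).
  Y=a: p=0.4300, H(X|Y=a) = 0.9330
  Y=b: p=0.1200, H(X|Y=b) = 0.9183
  Y=c: p=0.4500, H(X|Y=c) = 0.9710
Weighted sum = 0.948 bits.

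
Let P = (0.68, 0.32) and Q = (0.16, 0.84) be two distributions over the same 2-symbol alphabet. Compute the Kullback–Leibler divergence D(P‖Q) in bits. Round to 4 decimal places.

D(P‖Q) = Σ p·log₂(p/q).
  0.68·log₂(0.68/0.16) = 1.41947
  0.32·log₂(0.32/0.84) = -0.44554
D(P‖Q) = 0.9739 bits.

0.9739 bits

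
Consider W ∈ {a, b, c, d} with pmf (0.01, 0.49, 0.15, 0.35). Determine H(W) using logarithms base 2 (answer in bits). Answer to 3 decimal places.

H(W) = −Σ p·log₂ p.
  −(0.01)·log₂(0.01) = 0.0664
  −(0.49)·log₂(0.49) = 0.5043
  −(0.15)·log₂(0.15) = 0.4105
  −(0.35)·log₂(0.35) = 0.5301
Sum: 0.0664 + 0.5043 + 0.4105 + 0.5301 = 1.511 bits.

1.511 bits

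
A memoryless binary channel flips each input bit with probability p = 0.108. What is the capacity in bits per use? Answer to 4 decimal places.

Binary symmetric channel: C = 1 − h₂(ε) where h₂ is the binary entropy function.
h₂(0.108) = −0.108·log₂0.108 − 0.892·log₂0.892 = 0.4939.
C = 1 − 0.4939 = 0.5061 bits per channel use.

0.5061 bits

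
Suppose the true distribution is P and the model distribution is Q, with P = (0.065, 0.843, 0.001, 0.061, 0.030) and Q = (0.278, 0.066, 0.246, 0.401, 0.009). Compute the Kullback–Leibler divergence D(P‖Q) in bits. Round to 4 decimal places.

2.8402 bits

D(P‖Q) = Σ p·log₂(p/q).
  0.065·log₂(0.065/0.278) = -0.13628
  0.843·log₂(0.843/0.066) = 3.09802
  0.001·log₂(0.001/0.246) = -0.00794
  0.061·log₂(0.061/0.401) = -0.16572
  0.030·log₂(0.030/0.009) = 0.05211
D(P‖Q) = 2.8402 bits.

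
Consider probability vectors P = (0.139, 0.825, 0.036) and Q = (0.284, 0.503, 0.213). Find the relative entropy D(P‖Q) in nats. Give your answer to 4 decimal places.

0.2449 nats

D(P‖Q) = Σ p·ln(p/q).
  0.139·ln(0.139/0.284) = -0.09932
  0.825·ln(0.825/0.503) = 0.40820
  0.036·ln(0.036/0.213) = -0.06400
D(P‖Q) = 0.2449 nats.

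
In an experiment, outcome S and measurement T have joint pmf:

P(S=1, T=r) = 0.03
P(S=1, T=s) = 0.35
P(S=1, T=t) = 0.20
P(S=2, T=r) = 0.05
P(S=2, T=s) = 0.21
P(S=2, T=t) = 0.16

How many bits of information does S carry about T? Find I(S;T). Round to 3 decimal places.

Marginals: p(S) = (0.5800, 0.4200), p(T) = (0.0800, 0.5600, 0.3600).
I(S;T) = Σ p(x,y)·log₂[p(x,y)/(p(x)p(y))].
  (1,r): 0.03·log₂(0.6466) = -0.0189
  (1,s): 0.35·log₂(1.0776) = 0.0377
  (1,t): 0.20·log₂(0.9579) = -0.0124
  (2,r): 0.05·log₂(1.4881) = 0.0287
  (2,s): 0.21·log₂(0.8929) = -0.0343
  (2,t): 0.16·log₂(1.0582) = 0.0131
Sum = 0.014 bits.

0.014 bits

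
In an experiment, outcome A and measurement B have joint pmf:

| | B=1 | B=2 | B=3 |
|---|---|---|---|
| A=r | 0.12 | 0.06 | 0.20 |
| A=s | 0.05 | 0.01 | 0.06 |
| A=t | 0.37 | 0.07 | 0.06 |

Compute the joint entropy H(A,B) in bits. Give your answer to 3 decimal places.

H(A,B) = −Σ p(x,y)·log₂ p(x,y) over all 9 cells.
  cell (r,1): −0.12·log₂0.12 = 0.3671
  cell (r,2): −0.06·log₂0.06 = 0.2435
  cell (r,3): −0.20·log₂0.20 = 0.4644
  cell (s,1): −0.05·log₂0.05 = 0.2161
  cell (s,2): −0.01·log₂0.01 = 0.0664
  cell (s,3): −0.06·log₂0.06 = 0.2435
  cell (t,1): −0.37·log₂0.37 = 0.5307
  cell (t,2): −0.07·log₂0.07 = 0.2686
  cell (t,3): −0.06·log₂0.06 = 0.2435
Sum = 2.644 bits.

2.644 bits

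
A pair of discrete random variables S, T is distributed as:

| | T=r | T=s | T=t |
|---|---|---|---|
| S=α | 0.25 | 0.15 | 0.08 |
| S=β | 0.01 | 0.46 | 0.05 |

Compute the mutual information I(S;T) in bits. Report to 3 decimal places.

Marginals: p(S) = (0.4800, 0.5200), p(T) = (0.2600, 0.6100, 0.1300).
I(S;T) = H(S) + H(T) − H(S,T).
H(S) = 0.9988, H(T) = 1.3229, H(S,T) = 1.9999.
I(S;T) = 0.9988 + 1.3229 − 1.9999 = 0.322 bits.

0.322 bits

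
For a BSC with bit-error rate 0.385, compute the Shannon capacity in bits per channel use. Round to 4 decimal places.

Binary symmetric channel: C = 1 − h₂(ε) where h₂ is the binary entropy function.
h₂(0.385) = −0.385·log₂0.385 − 0.615·log₂0.615 = 0.9615.
C = 1 − 0.9615 = 0.0385 bits per channel use.

0.0385 bits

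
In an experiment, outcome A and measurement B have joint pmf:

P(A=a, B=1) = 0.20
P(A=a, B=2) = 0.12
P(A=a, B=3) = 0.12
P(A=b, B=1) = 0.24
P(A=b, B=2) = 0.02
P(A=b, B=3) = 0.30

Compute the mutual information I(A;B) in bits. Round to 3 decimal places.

0.107 bits

Marginals: p(A) = (0.4400, 0.5600), p(B) = (0.4400, 0.1400, 0.4200).
I(A;B) = H(A) + H(B) − H(A,B).
H(A) = 0.9896, H(B) = 1.4439, H(A,B) = 2.3266.
I(A;B) = 0.9896 + 1.4439 − 2.3266 = 0.107 bits.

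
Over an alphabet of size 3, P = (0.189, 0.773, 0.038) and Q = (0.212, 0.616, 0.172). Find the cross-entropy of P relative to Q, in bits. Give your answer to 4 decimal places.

H(P,Q) = −Σ p·log₂ q.
  −0.189·log₂(0.212) = 0.42296
  −0.773·log₂(0.616) = 0.54033
  −0.038·log₂(0.172) = 0.09650
H(P,Q) = 1.0598 bits.

1.0598 bits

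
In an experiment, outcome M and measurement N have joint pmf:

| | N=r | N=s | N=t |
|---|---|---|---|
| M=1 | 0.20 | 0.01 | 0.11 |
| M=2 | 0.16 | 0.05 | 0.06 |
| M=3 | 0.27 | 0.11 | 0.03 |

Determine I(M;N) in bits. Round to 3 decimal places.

Marginals: p(M) = (0.3200, 0.2700, 0.4100), p(N) = (0.6300, 0.1700, 0.2000).
I(M;N) = H(M) + H(N) − H(M,N).
H(M) = 1.5634, H(N) = 1.3189, H(M,N) = 2.7758.
I(M;N) = 1.5634 + 1.3189 − 2.7758 = 0.107 bits.

0.107 bits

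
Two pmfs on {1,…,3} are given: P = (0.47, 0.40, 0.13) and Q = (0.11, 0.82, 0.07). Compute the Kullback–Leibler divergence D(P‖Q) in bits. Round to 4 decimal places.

D(P‖Q) = Σ p·log₂(p/q).
  0.47·log₂(0.47/0.11) = 0.98472
  0.40·log₂(0.40/0.82) = -0.41425
  0.13·log₂(0.13/0.07) = 0.11610
D(P‖Q) = 0.6866 bits.

0.6866 bits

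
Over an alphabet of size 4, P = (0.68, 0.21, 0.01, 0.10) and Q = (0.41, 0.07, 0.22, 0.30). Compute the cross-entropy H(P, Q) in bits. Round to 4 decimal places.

H(P,Q) = −Σ p·log₂ q.
  −0.68·log₂(0.41) = 0.87469
  −0.21·log₂(0.07) = 0.80567
  −0.01·log₂(0.22) = 0.02184
  −0.10·log₂(0.30) = 0.17370
H(P,Q) = 1.8759 bits.

1.8759 bits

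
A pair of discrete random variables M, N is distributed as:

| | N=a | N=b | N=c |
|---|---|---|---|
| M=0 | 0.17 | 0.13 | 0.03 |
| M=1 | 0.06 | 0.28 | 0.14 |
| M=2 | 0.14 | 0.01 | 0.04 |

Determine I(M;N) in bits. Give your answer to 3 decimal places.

Marginals: p(M) = (0.3300, 0.4800, 0.1900), p(N) = (0.3700, 0.4200, 0.2100).
I(M;N) = Σ p(x,y)·log₂[p(x,y)/(p(x)p(y))].
  (0,a): 0.17·log₂(1.3923) = 0.0812
  (0,b): 0.13·log₂(0.9380) = -0.0120
  (0,c): 0.03·log₂(0.4329) = -0.0362
  (1,a): 0.06·log₂(0.3378) = -0.0939
  (1,b): 0.28·log₂(1.3889) = 0.1327
  (1,c): 0.14·log₂(1.3889) = 0.0664
  (2,a): 0.14·log₂(1.9915) = 0.1391
  (2,b): 0.01·log₂(0.1253) = -0.0300
  (2,c): 0.04·log₂(1.0025) = 0.0001
Sum = 0.247 bits.

0.247 bits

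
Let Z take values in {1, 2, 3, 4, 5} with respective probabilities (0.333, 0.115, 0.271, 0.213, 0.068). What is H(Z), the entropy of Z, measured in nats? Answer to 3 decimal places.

H(Z) = −Σ p·ln p.
  −(0.333)·ln(0.333) = 0.3662
  −(0.115)·ln(0.115) = 0.2487
  −(0.271)·ln(0.271) = 0.3538
  −(0.213)·ln(0.213) = 0.3294
  −(0.068)·ln(0.068) = 0.1828
Sum: 0.3662 + 0.2487 + 0.3538 + 0.3294 + 0.1828 = 1.481 nats.

1.481 nats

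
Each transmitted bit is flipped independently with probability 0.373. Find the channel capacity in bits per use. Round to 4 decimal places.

0.0471 bits

Binary symmetric channel: C = 1 − h₂(ε) where h₂ is the binary entropy function.
h₂(0.373) = −0.373·log₂0.373 − 0.627·log₂0.627 = 0.9529.
C = 1 − 0.9529 = 0.0471 bits per channel use.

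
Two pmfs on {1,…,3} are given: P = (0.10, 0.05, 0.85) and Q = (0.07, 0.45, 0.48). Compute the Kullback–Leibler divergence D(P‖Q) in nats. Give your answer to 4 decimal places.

D(P‖Q) = Σ p·ln(p/q).
  0.10·ln(0.10/0.07) = 0.03567
  0.05·ln(0.05/0.45) = -0.10986
  0.85·ln(0.85/0.48) = 0.48573
D(P‖Q) = 0.4115 nats.

0.4115 nats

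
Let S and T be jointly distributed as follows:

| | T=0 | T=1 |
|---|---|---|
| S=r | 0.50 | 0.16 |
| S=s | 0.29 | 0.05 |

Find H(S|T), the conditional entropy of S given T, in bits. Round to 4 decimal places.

Marginals: p(S) = (0.6600, 0.3400), p(T) = (0.7900, 0.2100).
H(S|T) = Σ p(T) · H(S|T=·).
  T=0: p=0.7900, H(S|T=0) = 0.9484
  T=1: p=0.2100, H(S|T=1) = 0.7919
Weighted sum = 0.9155 bits.

0.9155 bits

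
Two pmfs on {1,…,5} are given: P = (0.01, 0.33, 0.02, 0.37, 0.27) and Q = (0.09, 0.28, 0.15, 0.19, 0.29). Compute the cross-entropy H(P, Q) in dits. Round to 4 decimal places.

0.6214 dits

H(P,Q) = −Σ p·log₁₀ q.
  −0.01·log₁₀(0.09) = 0.01046
  −0.33·log₁₀(0.28) = 0.18244
  −0.02·log₁₀(0.15) = 0.01648
  −0.37·log₁₀(0.19) = 0.26686
  −0.27·log₁₀(0.29) = 0.14515
H(P,Q) = 0.6214 dits.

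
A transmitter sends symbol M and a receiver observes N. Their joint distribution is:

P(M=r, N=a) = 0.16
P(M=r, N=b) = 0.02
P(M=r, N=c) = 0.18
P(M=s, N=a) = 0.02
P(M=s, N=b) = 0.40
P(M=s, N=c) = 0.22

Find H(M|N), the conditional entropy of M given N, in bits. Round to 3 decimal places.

0.604 bits

Chain rule: H(M|N) = H(M,N) − H(N).
Marginals: p(M) = (0.3600, 0.6400), p(N) = (0.1800, 0.4200, 0.4000).
H(M,N) = 2.1034 bits; H(N) = 1.4997 bits.
H(M|N) = 2.1034 − 1.4997 = 0.604 bits.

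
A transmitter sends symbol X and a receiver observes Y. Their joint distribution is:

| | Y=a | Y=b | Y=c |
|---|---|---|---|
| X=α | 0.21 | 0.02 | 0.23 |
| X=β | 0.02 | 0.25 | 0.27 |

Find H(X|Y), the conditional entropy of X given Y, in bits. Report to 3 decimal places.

Chain rule: H(X|Y) = H(X,Y) − H(Y).
Marginals: p(X) = (0.4600, 0.5400), p(Y) = (0.2300, 0.2700, 0.5000).
H(X,Y) = 2.1963 bits; H(Y) = 1.4977 bits.
H(X|Y) = 2.1963 − 1.4977 = 0.699 bits.

0.699 bits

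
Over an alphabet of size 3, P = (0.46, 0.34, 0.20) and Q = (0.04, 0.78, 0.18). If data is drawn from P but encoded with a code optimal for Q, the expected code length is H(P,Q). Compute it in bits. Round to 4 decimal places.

2.7528 bits

H(P,Q) = −Σ p·log₂ q.
  −0.46·log₂(0.04) = 2.13617
  −0.34·log₂(0.78) = 0.12187
  −0.20·log₂(0.18) = 0.49479
H(P,Q) = 2.7528 bits.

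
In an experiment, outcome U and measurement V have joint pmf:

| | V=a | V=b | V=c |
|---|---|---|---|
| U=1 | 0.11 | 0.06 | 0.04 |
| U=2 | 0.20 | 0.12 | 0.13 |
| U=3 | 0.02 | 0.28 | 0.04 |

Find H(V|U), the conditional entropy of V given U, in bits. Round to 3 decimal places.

1.286 bits

Marginals: p(U) = (0.2100, 0.4500, 0.3400), p(V) = (0.3300, 0.4600, 0.2100).
H(V|U) = Σ p(U) · H(V|U=·).
  U=1: p=0.2100, H(V|U=1) = 1.4607
  U=2: p=0.4500, H(V|U=2) = 1.5460
  U=3: p=0.3400, H(V|U=3) = 0.8343
Weighted sum = 1.286 bits.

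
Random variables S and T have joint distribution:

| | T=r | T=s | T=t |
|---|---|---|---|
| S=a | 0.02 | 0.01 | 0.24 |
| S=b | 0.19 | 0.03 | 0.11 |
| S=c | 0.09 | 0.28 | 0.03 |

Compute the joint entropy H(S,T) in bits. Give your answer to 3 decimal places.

2.609 bits

H(S,T) = −Σ p(x,y)·log₂ p(x,y) over all 9 cells.
  cell (a,r): −0.02·log₂0.02 = 0.1129
  cell (a,s): −0.01·log₂0.01 = 0.0664
  cell (a,t): −0.24·log₂0.24 = 0.4941
  cell (b,r): −0.19·log₂0.19 = 0.4552
  cell (b,s): −0.03·log₂0.03 = 0.1518
  cell (b,t): −0.11·log₂0.11 = 0.3503
  cell (c,r): −0.09·log₂0.09 = 0.3127
  cell (c,s): −0.28·log₂0.28 = 0.5142
  cell (c,t): −0.03·log₂0.03 = 0.1518
Sum = 2.609 bits.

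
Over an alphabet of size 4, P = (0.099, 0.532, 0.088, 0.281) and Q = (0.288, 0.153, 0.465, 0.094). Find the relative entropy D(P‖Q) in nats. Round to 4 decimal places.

D(P‖Q) = Σ p·ln(p/q).
  0.099·ln(0.099/0.288) = -0.10572
  0.532·ln(0.532/0.153) = 0.66298
  0.088·ln(0.088/0.465) = -0.14649
  0.281·ln(0.281/0.094) = 0.30771
D(P‖Q) = 0.7185 nats.

0.7185 nats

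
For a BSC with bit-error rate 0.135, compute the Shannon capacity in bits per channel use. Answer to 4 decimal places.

0.4290 bits

Binary symmetric channel: C = 1 − h₂(ε) where h₂ is the binary entropy function.
h₂(0.135) = −0.135·log₂0.135 − 0.865·log₂0.865 = 0.5710.
C = 1 − 0.5710 = 0.4290 bits per channel use.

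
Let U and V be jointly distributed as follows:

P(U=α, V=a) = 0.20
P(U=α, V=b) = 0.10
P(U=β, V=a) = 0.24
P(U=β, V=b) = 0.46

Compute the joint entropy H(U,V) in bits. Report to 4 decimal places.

H(U,V) = −Σ p(x,y)·log₂ p(x,y) over all 4 cells.
  cell (α,a): −0.20·log₂0.20 = 0.46439
  cell (α,b): −0.10·log₂0.10 = 0.33219
  cell (β,a): −0.24·log₂0.24 = 0.49413
  cell (β,b): −0.46·log₂0.46 = 0.51534
Sum = 1.8060 bits.

1.8060 bits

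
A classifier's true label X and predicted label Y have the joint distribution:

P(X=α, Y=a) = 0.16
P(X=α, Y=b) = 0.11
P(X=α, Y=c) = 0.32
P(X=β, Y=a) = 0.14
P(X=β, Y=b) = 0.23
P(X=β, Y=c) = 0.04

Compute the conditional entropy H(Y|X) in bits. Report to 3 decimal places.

Marginals: p(X) = (0.5900, 0.4100), p(Y) = (0.3000, 0.3400, 0.3600).
H(Y|X) = Σ p(X) · H(Y|X=·).
  X=α: p=0.5900, H(Y|X=α) = 1.4411
  X=β: p=0.4100, H(Y|X=β) = 1.3247
Weighted sum = 1.393 bits.

1.393 bits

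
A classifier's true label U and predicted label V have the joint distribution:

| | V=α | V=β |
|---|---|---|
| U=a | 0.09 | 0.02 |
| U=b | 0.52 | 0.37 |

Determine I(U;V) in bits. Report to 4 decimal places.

0.0179 bits

Marginals: p(U) = (0.1100, 0.8900), p(V) = (0.6100, 0.3900).
I(U;V) = H(U) + H(V) − H(U,V).
H(U) = 0.4999, H(V) = 0.9648, H(U,V) = 1.4468.
I(U;V) = 0.4999 + 0.9648 − 1.4468 = 0.0179 bits.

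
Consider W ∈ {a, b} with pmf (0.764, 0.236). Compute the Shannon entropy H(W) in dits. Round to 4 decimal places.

H(W) = −Σ p·log₁₀ p.
  −(0.764)·log₁₀(0.764) = 0.08932
  −(0.236)·log₁₀(0.236) = 0.14799
Sum: 0.08932 + 0.14799 = 0.2373 dits.

0.2373 dits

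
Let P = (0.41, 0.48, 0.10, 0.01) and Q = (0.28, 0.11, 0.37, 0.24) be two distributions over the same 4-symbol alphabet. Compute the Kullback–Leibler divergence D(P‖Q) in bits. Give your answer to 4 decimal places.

D(P‖Q) = Σ p·log₂(p/q).
  0.41·log₂(0.41/0.28) = 0.22558
  0.48·log₂(0.48/0.11) = 1.02025
  0.10·log₂(0.10/0.37) = -0.18875
  0.01·log₂(0.01/0.24) = -0.04585
D(P‖Q) = 1.0112 bits.

1.0112 bits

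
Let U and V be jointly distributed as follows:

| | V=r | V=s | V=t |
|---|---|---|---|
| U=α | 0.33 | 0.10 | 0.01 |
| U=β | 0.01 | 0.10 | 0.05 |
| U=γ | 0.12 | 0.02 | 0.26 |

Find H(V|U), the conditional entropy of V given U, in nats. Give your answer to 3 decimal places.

Marginals: p(U) = (0.4400, 0.1600, 0.4000), p(V) = (0.4600, 0.2200, 0.3200).
H(V|U) = Σ p(U) · H(V|U=·).
  U=α: p=0.4400, H(V|U=α) = 0.6385
  U=β: p=0.1600, H(V|U=β) = 0.8305
  U=γ: p=0.4000, H(V|U=γ) = 0.7910
Weighted sum = 0.730 nats.

0.730 nats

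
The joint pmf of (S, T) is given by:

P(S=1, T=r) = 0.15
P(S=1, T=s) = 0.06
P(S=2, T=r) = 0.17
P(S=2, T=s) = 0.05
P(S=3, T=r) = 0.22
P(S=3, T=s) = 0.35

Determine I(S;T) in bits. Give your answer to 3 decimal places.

Marginals: p(S) = (0.2100, 0.2200, 0.5700), p(T) = (0.5400, 0.4600).
I(S;T) = H(S) + H(T) − H(S,T).
H(S) = 1.4156, H(T) = 0.9954, H(S,T) = 2.3154.
I(S;T) = 1.4156 + 0.9954 − 2.3154 = 0.096 bits.

0.096 bits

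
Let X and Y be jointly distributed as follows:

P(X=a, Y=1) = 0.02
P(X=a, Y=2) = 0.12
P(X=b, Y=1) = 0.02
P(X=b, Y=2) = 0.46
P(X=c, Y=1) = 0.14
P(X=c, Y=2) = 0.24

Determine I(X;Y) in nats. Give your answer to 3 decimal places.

0.081 nats

Marginals: p(X) = (0.1400, 0.4800, 0.3800), p(Y) = (0.1800, 0.8200).
I(X;Y) = H(X) + H(Y) − H(X,Y).
H(X) = 0.9952, H(Y) = 0.4714, H(X,Y) = 1.3859.
I(X;Y) = 0.9952 + 0.4714 − 1.3859 = 0.081 nats.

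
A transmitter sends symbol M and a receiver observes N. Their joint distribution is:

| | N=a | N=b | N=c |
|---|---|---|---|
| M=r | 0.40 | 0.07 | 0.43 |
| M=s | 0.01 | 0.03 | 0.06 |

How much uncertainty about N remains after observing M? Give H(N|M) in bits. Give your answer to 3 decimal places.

Marginals: p(M) = (0.9000, 0.1000), p(N) = (0.4100, 0.1000, 0.4900).
H(N|M) = Σ p(M) · H(N|M=·).
  M=r: p=0.9000, H(N|M=r) = 1.3157
  M=s: p=0.1000, H(N|M=s) = 1.2955
Weighted sum = 1.314 bits.

1.314 bits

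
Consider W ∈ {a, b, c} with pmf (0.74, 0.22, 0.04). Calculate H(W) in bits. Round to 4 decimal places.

0.9878 bits

H(W) = −Σ p·log₂ p.
  −(0.74)·log₂(0.74) = 0.32146
  −(0.22)·log₂(0.22) = 0.48057
  −(0.04)·log₂(0.04) = 0.18575
Sum: 0.32146 + 0.48057 + 0.18575 = 0.9878 bits.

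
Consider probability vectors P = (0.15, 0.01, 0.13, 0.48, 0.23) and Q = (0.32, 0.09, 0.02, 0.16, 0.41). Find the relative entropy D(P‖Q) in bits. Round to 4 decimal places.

D(P‖Q) = Σ p·log₂(p/q).
  0.15·log₂(0.15/0.32) = -0.16397
  0.01·log₂(0.01/0.09) = -0.03170
  0.13·log₂(0.13/0.02) = 0.35106
  0.48·log₂(0.48/0.16) = 0.76078
  0.23·log₂(0.23/0.41) = -0.19182
D(P‖Q) = 0.7244 bits.

0.7244 bits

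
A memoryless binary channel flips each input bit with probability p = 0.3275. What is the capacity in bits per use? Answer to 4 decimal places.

0.0876 bits

Binary symmetric channel: C = 1 − h₂(ε) where h₂ is the binary entropy function.
h₂(0.3275) = −0.3275·log₂0.3275 − 0.6725·log₂0.6725 = 0.9124.
C = 1 − 0.9124 = 0.0876 bits per channel use.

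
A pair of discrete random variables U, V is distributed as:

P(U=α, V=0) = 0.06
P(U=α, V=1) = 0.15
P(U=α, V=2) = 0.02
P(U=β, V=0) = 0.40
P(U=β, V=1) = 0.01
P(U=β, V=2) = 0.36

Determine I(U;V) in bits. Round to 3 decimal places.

Marginals: p(U) = (0.2300, 0.7700), p(V) = (0.4600, 0.1600, 0.3800).
I(U;V) = Σ p(x,y)·log₂[p(x,y)/(p(x)p(y))].
  (α,0): 0.06·log₂(0.5671) = -0.0491
  (α,1): 0.15·log₂(4.0761) = 0.3041
  (α,2): 0.02·log₂(0.2288) = -0.0426
  (β,0): 0.40·log₂(1.1293) = 0.0702
  (β,1): 0.01·log₂(0.0812) = -0.0362
  (β,2): 0.36·log₂(1.2303) = 0.1077
Sum = 0.354 bits.

0.354 bits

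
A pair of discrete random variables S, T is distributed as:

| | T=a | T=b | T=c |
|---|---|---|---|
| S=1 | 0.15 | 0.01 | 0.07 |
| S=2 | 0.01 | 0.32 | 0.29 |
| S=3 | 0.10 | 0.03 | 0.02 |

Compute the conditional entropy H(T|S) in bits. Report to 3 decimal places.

1.127 bits

Marginals: p(S) = (0.2300, 0.6200, 0.1500), p(T) = (0.2600, 0.3600, 0.3800).
H(T|S) = Σ p(S) · H(T|S=·).
  S=1: p=0.2300, H(T|S=1) = 1.1212
  S=2: p=0.6200, H(T|S=2) = 1.1013
  S=3: p=0.1500, H(T|S=3) = 1.2419
Weighted sum = 1.127 bits.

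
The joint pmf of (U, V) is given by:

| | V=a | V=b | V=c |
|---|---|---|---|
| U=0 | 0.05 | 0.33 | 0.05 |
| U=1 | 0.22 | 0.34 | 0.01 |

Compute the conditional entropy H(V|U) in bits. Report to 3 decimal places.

Chain rule: H(V|U) = H(U,V) − H(U).
Marginals: p(U) = (0.4300, 0.5700), p(V) = (0.2700, 0.6700, 0.0600).
H(U,V) = 2.0362 bits; H(U) = 0.9858 bits.
H(V|U) = 2.0362 − 0.9858 = 1.050 bits.

1.050 bits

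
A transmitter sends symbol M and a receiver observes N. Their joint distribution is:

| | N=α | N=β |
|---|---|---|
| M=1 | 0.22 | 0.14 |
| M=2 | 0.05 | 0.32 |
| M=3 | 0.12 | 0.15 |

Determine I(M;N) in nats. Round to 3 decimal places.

0.096 nats

Marginals: p(M) = (0.3600, 0.3700, 0.2700), p(N) = (0.3900, 0.6100).
I(M;N) = Σ p(x,y)·ln[p(x,y)/(p(x)p(y))].
  (1,α): 0.22·ln(1.5670) = 0.0988
  (1,β): 0.14·ln(0.6375) = -0.0630
  (2,α): 0.05·ln(0.3465) = -0.0530
  (2,β): 0.32·ln(1.4178) = 0.1117
  (3,α): 0.12·ln(1.1396) = 0.0157
  (3,β): 0.15·ln(0.9107) = -0.0140
Sum = 0.096 nats.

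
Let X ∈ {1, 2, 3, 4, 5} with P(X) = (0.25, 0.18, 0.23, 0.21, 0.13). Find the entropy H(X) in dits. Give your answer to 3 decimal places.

H(X) = −Σ p·log₁₀ p.
  −(0.25)·log₁₀(0.25) = 0.1505
  −(0.18)·log₁₀(0.18) = 0.1341
  −(0.23)·log₁₀(0.23) = 0.1468
  −(0.21)·log₁₀(0.21) = 0.1423
  −(0.13)·log₁₀(0.13) = 0.1152
Sum: 0.1505 + 0.1341 + 0.1468 + 0.1423 + 0.1152 = 0.689 dits.

0.689 dits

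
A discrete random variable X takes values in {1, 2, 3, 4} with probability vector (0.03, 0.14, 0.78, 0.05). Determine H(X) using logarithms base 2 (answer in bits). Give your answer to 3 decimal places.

H(X) = −Σ p·log₂ p.
  −(0.03)·log₂(0.03) = 0.1518
  −(0.14)·log₂(0.14) = 0.3971
  −(0.78)·log₂(0.78) = 0.2796
  −(0.05)·log₂(0.05) = 0.2161
Sum: 0.1518 + 0.3971 + 0.2796 + 0.2161 = 1.045 bits.

1.045 bits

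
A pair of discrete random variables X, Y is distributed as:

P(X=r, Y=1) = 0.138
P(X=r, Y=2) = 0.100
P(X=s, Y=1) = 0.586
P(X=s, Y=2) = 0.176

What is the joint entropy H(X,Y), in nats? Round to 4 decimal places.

H(X,Y) = −Σ p(x,y)·ln p(x,y) over all 4 cells.
  cell (r,1): −0.138·ln0.138 = 0.27331
  cell (r,2): −0.100·ln0.100 = 0.23026
  cell (s,1): −0.586·ln0.586 = 0.31318
  cell (s,2): −0.176·ln0.176 = 0.30576
Sum = 1.1225 nats.

1.1225 nats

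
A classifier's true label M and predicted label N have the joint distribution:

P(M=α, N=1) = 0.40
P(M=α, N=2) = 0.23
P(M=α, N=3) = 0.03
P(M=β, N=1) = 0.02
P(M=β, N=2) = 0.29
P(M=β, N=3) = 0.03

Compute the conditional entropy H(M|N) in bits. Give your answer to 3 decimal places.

0.691 bits

Chain rule: H(M|N) = H(M,N) − H(N).
Marginals: p(M) = (0.6600, 0.3400), p(N) = (0.4200, 0.5200, 0.0600).
H(M,N) = 1.9508 bits; H(N) = 1.2598 bits.
H(M|N) = 1.9508 − 1.2598 = 0.691 bits.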